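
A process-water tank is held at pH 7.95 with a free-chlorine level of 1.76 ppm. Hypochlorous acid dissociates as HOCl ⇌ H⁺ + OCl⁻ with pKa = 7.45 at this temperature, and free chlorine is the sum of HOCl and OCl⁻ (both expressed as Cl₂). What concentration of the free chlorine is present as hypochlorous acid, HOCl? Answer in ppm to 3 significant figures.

[OCl⁻]/[HOCl] = 10^(pH − pKa) = 10^(7.95 − 7.45) = 10^0.50 = 3.162.
Fraction as HOCl = 1 / (1 + 3.162) = 0.2403.
HOCl = 0.2403 × 1.76 ppm = 0.4228 ppm.

0.423 ppm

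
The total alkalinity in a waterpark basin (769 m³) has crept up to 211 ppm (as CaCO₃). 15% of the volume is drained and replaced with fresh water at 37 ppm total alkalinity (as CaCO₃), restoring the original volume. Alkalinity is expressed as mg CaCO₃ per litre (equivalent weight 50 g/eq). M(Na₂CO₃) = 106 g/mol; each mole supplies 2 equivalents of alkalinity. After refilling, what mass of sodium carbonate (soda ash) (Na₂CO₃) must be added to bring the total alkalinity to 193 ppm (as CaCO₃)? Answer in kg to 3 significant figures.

Volume: 769 m³ = 769,000 L.
After draining 15% and refilling: 211 × 0.85 + 37 × 0.15 = 184.9 ppm.
Deficit to target: 193 − 184.9 = 8.1 mg/L.
As CaCO₃: 8.1 mg/L × 769,000 L = 6229 g; ÷ 50 g/eq ÷ 2 = 62.29 mol Na₂CO₃.
Mass: 62.29 × 106 = 6603 g.

6.60 kg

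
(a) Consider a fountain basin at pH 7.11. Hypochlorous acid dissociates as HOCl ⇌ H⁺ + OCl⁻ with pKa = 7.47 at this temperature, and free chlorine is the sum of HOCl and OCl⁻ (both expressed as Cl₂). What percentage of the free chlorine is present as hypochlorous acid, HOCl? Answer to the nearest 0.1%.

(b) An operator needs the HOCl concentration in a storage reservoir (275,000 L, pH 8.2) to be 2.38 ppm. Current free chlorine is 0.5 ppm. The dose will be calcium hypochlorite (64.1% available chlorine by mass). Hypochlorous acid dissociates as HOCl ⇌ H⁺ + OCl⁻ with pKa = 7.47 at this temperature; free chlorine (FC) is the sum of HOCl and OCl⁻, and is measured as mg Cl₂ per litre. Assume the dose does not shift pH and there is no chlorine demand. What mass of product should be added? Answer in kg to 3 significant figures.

(a) 69.6%; (b) 6.29 kg

(a) [OCl⁻]/[HOCl] = 10^(pH − pKa) = 10^(7.11 − 7.47) = 10^-0.36 = 0.4365.
(a) Fraction as HOCl = 1 / (1 + 0.4365) = 0.6961.

(b) [OCl⁻]/[HOCl] = 10^(pH − pKa) = 10^(8.2 − 7.47) = 5.37; fraction as HOCl = 1/(1 + 5.37) = 0.157.
(b) Free chlorine required for 2.38 ppm HOCl: 2.38 / 0.157 = 15.16 ppm.
(b) FC to add: 15.16 − 0.5 = 14.66 mg/L as Cl₂.
(b) Cl₂ equivalent: 14.66 mg/L × 275,000 L = 4032 g.
(b) Product at 64.1% available Cl: 4032 / 0.641 = 6290 g.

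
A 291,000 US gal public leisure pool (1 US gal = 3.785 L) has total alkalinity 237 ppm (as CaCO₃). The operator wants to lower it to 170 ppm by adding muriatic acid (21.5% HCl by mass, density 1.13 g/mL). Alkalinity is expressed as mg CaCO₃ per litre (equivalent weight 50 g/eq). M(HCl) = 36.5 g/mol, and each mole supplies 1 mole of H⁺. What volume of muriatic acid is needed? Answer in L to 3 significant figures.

222 L

Volume: 291,000 US gal × 3.785 L/gal = 1,101,435 L.
Alkalinity to neutralize: (237 − 170) = 67 mg/L as CaCO₃ × 1,101,435 L = 73,800 g as CaCO₃.
Equivalents of H⁺ required: 73,800 ÷ 50 g/eq = 1476 eq = 1476 mol HCl.
Mass of HCl: 1476 × 36.5 = 53,870 g.
Mass of 21.5% solution: 53,870 / 0.215 = 250,600 g.
Volume: 250,600 g ÷ 1.13 g/mL = 221,700 mL.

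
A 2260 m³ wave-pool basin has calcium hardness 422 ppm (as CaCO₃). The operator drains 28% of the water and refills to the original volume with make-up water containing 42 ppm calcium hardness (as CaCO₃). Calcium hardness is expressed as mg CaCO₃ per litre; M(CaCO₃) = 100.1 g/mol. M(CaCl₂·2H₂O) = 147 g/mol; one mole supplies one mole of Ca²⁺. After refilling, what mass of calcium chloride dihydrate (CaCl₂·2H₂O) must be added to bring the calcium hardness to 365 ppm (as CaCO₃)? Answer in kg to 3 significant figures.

164 kg

Volume: 2260 m³ = 2,260,000 L.
After draining 28% and refilling: 422 × 0.72 + 42 × 0.28 = 315.6 ppm.
Deficit to target: 365 − 315.6 = 49.4 mg/L.
As CaCO₃: 49.4 mg/L × 2,260,000 L = 111,600 g; ÷ 100.1 = 1115 mol Ca²⁺.
Mass: 1115 × 147 = 164,000 g.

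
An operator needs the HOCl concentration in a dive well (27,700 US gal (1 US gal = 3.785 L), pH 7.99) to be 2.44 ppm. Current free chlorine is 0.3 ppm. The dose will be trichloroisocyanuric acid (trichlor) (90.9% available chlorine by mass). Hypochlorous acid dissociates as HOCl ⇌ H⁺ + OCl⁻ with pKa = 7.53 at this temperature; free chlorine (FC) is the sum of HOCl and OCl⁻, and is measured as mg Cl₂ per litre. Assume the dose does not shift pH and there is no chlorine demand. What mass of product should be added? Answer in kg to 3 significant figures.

1.06 kg

Volume: 27,700 US gal × 3.785 L/gal = 104,844 L.
[OCl⁻]/[HOCl] = 10^(pH − pKa) = 10^(7.99 − 7.53) = 2.884; fraction as HOCl = 1/(1 + 2.884) = 0.2575.
Free chlorine required for 2.44 ppm HOCl: 2.44 / 0.2575 = 9.477 ppm.
FC to add: 9.477 − 0.3 = 9.177 mg/L as Cl₂.
Cl₂ equivalent: 9.177 mg/L × 104,844 L = 962.2 g.
Product at 90.9% available Cl: 962.2 / 0.909 = 1058 g.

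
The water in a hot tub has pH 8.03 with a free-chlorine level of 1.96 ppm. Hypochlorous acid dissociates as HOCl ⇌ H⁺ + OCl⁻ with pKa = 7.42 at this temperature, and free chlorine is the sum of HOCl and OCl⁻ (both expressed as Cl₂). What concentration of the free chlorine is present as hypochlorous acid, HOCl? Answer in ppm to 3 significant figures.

[OCl⁻]/[HOCl] = 10^(pH − pKa) = 10^(8.03 − 7.42) = 10^0.61 = 4.074.
Fraction as HOCl = 1 / (1 + 4.074) = 0.1971.
HOCl = 0.1971 × 1.96 ppm = 0.3863 ppm.

0.386 ppm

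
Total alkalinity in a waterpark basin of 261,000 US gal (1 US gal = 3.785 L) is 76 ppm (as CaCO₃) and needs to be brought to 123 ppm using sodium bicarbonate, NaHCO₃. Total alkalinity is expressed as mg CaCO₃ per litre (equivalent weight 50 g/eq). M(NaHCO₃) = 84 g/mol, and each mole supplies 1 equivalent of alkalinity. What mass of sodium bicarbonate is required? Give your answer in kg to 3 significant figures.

Volume: 261,000 US gal × 3.785 L/gal = 987,885 L.
Alkalinity to add: (123 − 76) = 47 mg/L as CaCO₃ × 987,885 L = 46,430 g as CaCO₃.
Equivalents: 46,430 g ÷ 50 g/eq = 928.6 eq.
NaHCO₃ supplies 1 eq per mole → 928.6 mol.
Mass: 928.6 mol × 84 g/mol = 78,000 g.

78.0 kg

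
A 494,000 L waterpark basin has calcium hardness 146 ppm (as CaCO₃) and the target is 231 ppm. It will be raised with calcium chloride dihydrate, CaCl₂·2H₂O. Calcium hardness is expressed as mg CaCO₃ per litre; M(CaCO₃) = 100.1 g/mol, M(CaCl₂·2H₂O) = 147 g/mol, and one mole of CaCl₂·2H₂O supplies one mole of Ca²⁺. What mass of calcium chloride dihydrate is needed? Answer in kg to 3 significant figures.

61.7 kg

Hardness to add: (231 − 146) = 85 mg/L as CaCO₃ × 494,000 L = 41,990 g as CaCO₃.
Moles of Ca²⁺ (1 mol Ca²⁺ ≡ 1 mol CaCO₃): 41,990 / 100.1 g/mol = 419.5 mol.
Mass of CaCl₂·2H₂O: 419.5 × 147 = 61,660 g.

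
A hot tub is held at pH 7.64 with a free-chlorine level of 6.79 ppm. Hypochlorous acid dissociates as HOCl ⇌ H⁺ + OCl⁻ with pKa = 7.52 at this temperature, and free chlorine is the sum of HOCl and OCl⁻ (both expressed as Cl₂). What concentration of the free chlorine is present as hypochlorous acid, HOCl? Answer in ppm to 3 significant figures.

[OCl⁻]/[HOCl] = 10^(pH − pKa) = 10^(7.64 − 7.52) = 10^0.12 = 1.318.
Fraction as HOCl = 1 / (1 + 1.318) = 0.4314.
HOCl = 0.4314 × 6.79 ppm = 2.929 ppm.

2.93 ppm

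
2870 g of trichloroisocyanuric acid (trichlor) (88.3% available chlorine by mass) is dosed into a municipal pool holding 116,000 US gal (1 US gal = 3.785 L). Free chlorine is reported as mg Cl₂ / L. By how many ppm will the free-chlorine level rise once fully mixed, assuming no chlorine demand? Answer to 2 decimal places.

Volume: 116,000 US gal × 3.785 L/gal = 439,060 L.
Available chlorine delivered: 2870 g × 0.883 = 2534 g as Cl₂.
Concentration rise: 2534 g / 439,060 L = 5.772 mg/L = 5.77 ppm.

5.77 ppm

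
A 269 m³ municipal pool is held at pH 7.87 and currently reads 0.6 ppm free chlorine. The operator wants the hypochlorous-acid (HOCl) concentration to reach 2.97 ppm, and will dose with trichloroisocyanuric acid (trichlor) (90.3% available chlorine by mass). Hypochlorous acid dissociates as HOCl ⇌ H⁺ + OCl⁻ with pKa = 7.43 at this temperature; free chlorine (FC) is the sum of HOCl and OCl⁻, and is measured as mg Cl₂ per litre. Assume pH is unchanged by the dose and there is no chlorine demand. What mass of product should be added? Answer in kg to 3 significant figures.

3.14 kg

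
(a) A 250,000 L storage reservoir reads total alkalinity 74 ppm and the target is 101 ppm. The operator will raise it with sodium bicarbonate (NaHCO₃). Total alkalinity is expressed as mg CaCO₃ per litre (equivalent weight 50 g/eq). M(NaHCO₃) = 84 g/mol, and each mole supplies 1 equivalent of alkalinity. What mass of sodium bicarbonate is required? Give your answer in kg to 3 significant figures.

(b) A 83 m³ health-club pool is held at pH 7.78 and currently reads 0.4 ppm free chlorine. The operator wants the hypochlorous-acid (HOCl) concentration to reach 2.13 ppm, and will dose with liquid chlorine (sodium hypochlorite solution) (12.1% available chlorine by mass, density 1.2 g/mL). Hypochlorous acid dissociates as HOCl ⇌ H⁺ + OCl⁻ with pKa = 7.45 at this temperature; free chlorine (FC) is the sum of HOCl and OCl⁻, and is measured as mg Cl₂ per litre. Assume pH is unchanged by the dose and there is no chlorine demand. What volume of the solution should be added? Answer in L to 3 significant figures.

(a) 11.3 kg; (b) 3.59 L

(a) Alkalinity to add: (101 − 74) = 27 mg/L as CaCO₃ × 250,000 L = 6750 g as CaCO₃.
(a) Equivalents: 6750 g ÷ 50 g/eq = 135 eq.
(a) NaHCO₃ supplies 1 eq per mole → 135 mol.
(a) Mass: 135 mol × 84 g/mol = 11,340 g.

(b) Volume: 83 m³ = 83,000 L.
(b) [OCl⁻]/[HOCl] = 10^(pH − pKa) = 10^(7.78 − 7.45) = 2.138; fraction as HOCl = 1/(1 + 2.138) = 0.3187.
(b) Free chlorine required for 2.13 ppm HOCl: 2.13 / 0.3187 = 6.684 ppm.
(b) FC to add: 6.684 − 0.4 = 6.284 mg/L as Cl₂.
(b) Cl₂ equivalent: 6.284 mg/L × 83,000 L = 521.6 g.
(b) Product at 12.1% available Cl: 521.6 / 0.121 = 4310 g.
(b) Volume: 4310 g ÷ 1.2 g/mL = 3592 mL.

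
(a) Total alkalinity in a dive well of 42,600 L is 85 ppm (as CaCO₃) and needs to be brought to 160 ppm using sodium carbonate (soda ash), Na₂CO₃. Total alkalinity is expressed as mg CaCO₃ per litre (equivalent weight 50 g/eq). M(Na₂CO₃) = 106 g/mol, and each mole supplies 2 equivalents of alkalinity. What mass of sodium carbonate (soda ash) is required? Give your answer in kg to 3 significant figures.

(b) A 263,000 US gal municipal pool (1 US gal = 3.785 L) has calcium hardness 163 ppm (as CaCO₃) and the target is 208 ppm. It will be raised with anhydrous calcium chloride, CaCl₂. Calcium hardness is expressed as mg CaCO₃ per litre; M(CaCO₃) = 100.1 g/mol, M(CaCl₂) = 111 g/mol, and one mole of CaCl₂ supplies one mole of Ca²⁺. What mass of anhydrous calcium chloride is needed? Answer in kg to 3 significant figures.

(a) 3.39 kg; (b) 49.7 kg

(a) Alkalinity to add: (160 − 85) = 75 mg/L as CaCO₃ × 42,600 L = 3195 g as CaCO₃.
(a) Equivalents: 3195 g ÷ 50 g/eq = 63.9 eq.
(a) Each mole of Na₂CO₃ supplies 2 eq, so 63.9 / 2 = 31.95 mol.
(a) Mass: 31.95 mol × 106 g/mol = 3387 g.

(b) Volume: 263,000 US gal × 3.785 L/gal = 995,455 L.
(b) Hardness to add: (208 − 163) = 45 mg/L as CaCO₃ × 995,455 L = 44,800 g as CaCO₃.
(b) Moles of Ca²⁺ (1 mol Ca²⁺ ≡ 1 mol CaCO₃): 44,800 / 100.1 g/mol = 447.5 mol.
(b) Mass of CaCl₂: 447.5 × 111 = 49,670 g.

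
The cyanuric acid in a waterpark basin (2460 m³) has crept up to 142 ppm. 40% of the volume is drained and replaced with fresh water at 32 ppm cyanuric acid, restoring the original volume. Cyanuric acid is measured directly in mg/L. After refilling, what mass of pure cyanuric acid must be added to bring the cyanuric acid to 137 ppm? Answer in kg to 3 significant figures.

95.9 kg

Volume: 2460 m³ = 2,460,000 L.
After draining 40% and refilling: 142 × 0.60 + 32 × 0.40 = 98 ppm.
Deficit to target: 137 − 98 = 39 mg/L.
Mass: 39 mg/L × 2,460,000 L = 95,940 g cyanuric acid.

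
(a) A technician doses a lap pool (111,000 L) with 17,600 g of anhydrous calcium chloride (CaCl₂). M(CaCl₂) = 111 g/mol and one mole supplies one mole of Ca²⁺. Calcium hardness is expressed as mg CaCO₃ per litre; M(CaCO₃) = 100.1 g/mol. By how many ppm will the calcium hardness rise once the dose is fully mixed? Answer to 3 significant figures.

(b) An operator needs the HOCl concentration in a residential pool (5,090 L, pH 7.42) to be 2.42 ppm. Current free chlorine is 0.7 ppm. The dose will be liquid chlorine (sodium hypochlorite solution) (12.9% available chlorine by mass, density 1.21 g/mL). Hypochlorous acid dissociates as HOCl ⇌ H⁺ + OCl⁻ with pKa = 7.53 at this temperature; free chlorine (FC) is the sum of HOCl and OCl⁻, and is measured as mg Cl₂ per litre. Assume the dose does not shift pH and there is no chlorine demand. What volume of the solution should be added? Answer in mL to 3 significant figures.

(a) 143 ppm; (b) 117 mL

(a) Moles of Ca²⁺: 17,600 g ÷ 111 g/mol = 158.6 mol.
(a) As CaCO₃: 158.6 mol × 100.1 g/mol = 15,870 g.
(a) Rise: 15,870 g / 111,000 L × 1000 = 143 mg/L.

(b) [OCl⁻]/[HOCl] = 10^(pH − pKa) = 10^(7.42 − 7.53) = 0.7762; fraction as HOCl = 1/(1 + 0.7762) = 0.563.
(b) Free chlorine required for 2.42 ppm HOCl: 2.42 / 0.563 = 4.299 ppm.
(b) FC to add: 4.299 − 0.7 = 3.599 mg/L as Cl₂.
(b) Cl₂ equivalent: 3.599 mg/L × 5,090 L = 18.32 g.
(b) Product at 12.9% available Cl: 18.32 / 0.129 = 142 g.
(b) Volume: 142 g ÷ 1.21 g/mL = 117.3 mL.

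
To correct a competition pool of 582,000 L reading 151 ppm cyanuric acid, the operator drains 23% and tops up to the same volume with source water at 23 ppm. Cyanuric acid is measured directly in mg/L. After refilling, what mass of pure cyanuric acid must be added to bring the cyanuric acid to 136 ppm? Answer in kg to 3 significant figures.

8.40 kg

After draining 23% and refilling: 151 × 0.77 + 23 × 0.23 = 121.56 ppm.
Deficit to target: 136 − 121.56 = 14.44 mg/L.
Mass: 14.44 mg/L × 582,000 L = 8404 g cyanuric acid.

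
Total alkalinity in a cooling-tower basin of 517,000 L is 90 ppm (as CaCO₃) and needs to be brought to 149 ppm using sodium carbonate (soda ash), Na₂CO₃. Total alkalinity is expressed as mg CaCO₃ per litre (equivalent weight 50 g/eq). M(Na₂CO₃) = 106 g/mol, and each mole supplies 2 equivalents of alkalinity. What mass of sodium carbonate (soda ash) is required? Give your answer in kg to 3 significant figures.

32.3 kg

Alkalinity to add: (149 − 90) = 59 mg/L as CaCO₃ × 517,000 L = 30,500 g as CaCO₃.
Equivalents: 30,500 g ÷ 50 g/eq = 610.1 eq.
Each mole of Na₂CO₃ supplies 2 eq, so 610.1 / 2 = 305 mol.
Mass: 305 mol × 106 g/mol = 32,330 g.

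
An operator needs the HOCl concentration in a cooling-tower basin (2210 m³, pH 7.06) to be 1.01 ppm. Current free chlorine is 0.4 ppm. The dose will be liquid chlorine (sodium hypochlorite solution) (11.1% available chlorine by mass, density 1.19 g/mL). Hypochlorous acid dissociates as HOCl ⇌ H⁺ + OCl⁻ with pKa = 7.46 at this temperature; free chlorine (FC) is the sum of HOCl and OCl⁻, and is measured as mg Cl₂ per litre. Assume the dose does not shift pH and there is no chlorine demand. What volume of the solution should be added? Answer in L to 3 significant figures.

Volume: 2210 m³ = 2,210,000 L.
[OCl⁻]/[HOCl] = 10^(pH − pKa) = 10^(7.06 − 7.46) = 0.3981; fraction as HOCl = 1/(1 + 0.3981) = 0.7153.
Free chlorine required for 1.01 ppm HOCl: 1.01 / 0.7153 = 1.412 ppm.
FC to add: 1.412 − 0.4 = 1.012 mg/L as Cl₂.
Cl₂ equivalent: 1.012 mg/L × 2,210,000 L = 2237 g.
Product at 11.1% available Cl: 2237 / 0.111 = 20,150 g.
Volume: 20,150 g ÷ 1.19 g/mL = 16,930 mL.

16.9 L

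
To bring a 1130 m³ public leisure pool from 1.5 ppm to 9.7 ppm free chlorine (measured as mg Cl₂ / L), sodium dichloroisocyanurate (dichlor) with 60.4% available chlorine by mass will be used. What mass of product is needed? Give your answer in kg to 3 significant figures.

15.3 kg

Volume: 1130 m³ = 1,130,000 L.
Chlorine deficit: 9.7 − 1.5 = 8.2 ppm = 8.2 mg/L as Cl₂.
Cl₂ equivalent needed: 8.2 mg/L × 1,130,000 L = 9,266,000 mg = 9266 g.
Product at 60.4% available chlorine: 9266 / 0.604 = 15,340 g.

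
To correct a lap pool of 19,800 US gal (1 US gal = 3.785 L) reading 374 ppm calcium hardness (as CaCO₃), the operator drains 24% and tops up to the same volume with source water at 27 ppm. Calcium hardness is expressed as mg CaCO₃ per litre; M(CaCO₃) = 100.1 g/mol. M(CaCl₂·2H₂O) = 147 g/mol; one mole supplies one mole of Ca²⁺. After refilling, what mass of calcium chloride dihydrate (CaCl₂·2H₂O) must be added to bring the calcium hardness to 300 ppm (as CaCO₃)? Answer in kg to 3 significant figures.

1.02 kg

Volume: 19,800 US gal × 3.785 L/gal = 74,943 L.
After draining 24% and refilling: 374 × 0.76 + 27 × 0.24 = 290.72 ppm.
Deficit to target: 300 − 290.72 = 9.28 mg/L.
As CaCO₃: 9.28 mg/L × 74,943 L = 695.5 g; ÷ 100.1 = 6.948 mol Ca²⁺.
Mass: 6.948 × 147 = 1021 g.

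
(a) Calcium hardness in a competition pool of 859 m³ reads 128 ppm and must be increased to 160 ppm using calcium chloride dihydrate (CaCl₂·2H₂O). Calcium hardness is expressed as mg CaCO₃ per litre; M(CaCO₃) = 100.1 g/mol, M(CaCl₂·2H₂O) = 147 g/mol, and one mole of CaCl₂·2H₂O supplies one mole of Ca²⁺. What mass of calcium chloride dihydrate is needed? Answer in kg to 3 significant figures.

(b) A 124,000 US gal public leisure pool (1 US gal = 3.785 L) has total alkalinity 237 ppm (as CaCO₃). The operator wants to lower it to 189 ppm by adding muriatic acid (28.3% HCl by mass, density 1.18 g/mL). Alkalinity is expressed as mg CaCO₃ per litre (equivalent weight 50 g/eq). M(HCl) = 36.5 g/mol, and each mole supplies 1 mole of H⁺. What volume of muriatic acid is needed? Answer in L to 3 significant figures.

(a) Volume: 859 m³ = 859,000 L.
(a) Hardness to add: (160 − 128) = 32 mg/L as CaCO₃ × 859,000 L = 27,490 g as CaCO₃.
(a) Moles of Ca²⁺ (1 mol Ca²⁺ ≡ 1 mol CaCO₃): 27,490 / 100.1 g/mol = 274.6 mol.
(a) Mass of CaCl₂·2H₂O: 274.6 × 147 = 40,370 g.

(b) Volume: 124,000 US gal × 3.785 L/gal = 469,340 L.
(b) Alkalinity to neutralize: (237 − 189) = 48 mg/L as CaCO₃ × 469,340 L = 22,530 g as CaCO₃.
(b) Equivalents of H⁺ required: 22,530 ÷ 50 g/eq = 450.6 eq = 450.6 mol HCl.
(b) Mass of HCl: 450.6 × 36.5 = 16,450 g.
(b) Mass of 28.3% solution: 16,450 / 0.283 = 58,110 g.
(b) Volume: 58,110 g ÷ 1.18 g/mL = 49,250 mL.

(a) 40.4 kg; (b) 49.2 L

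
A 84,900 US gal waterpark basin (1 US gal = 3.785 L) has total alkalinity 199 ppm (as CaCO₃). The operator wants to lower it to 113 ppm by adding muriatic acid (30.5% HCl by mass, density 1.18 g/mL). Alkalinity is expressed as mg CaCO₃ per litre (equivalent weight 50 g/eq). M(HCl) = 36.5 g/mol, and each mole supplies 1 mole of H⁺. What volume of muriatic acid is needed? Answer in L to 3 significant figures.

56.1 L

Volume: 84,900 US gal × 3.785 L/gal = 321,346 L.
Alkalinity to neutralize: (199 − 113) = 86 mg/L as CaCO₃ × 321,346 L = 27,640 g as CaCO₃.
Equivalents of H⁺ required: 27,640 ÷ 50 g/eq = 552.7 eq = 552.7 mol HCl.
Mass of HCl: 552.7 × 36.5 = 20,170 g.
Mass of 30.5% solution: 20,170 / 0.305 = 66,140 g.
Volume: 66,140 g ÷ 1.18 g/mL = 56,050 mL.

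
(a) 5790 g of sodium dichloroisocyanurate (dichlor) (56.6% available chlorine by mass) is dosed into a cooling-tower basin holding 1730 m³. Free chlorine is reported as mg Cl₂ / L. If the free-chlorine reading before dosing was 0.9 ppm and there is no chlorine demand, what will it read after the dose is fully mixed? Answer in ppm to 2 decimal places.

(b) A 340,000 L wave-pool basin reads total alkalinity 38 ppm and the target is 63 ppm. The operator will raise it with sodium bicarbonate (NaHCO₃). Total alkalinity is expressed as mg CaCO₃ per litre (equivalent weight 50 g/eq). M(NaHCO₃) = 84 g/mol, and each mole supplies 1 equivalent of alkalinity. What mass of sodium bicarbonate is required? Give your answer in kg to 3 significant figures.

(a) 2.79 ppm; (b) 14.3 kg

(a) Volume: 1730 m³ = 1,730,000 L.
(a) Available chlorine delivered: 5790 g × 0.566 = 3277 g as Cl₂.
(a) Concentration rise: 3277 g / 1,730,000 L = 1.894 mg/L = 1.89 ppm.
(a) Final FC: 0.9 + 1.89 = 2.79 ppm.

(b) Alkalinity to add: (63 − 38) = 25 mg/L as CaCO₃ × 340,000 L = 8500 g as CaCO₃.
(b) Equivalents: 8500 g ÷ 50 g/eq = 170 eq.
(b) NaHCO₃ supplies 1 eq per mole → 170 mol.
(b) Mass: 170 mol × 84 g/mol = 14,280 g.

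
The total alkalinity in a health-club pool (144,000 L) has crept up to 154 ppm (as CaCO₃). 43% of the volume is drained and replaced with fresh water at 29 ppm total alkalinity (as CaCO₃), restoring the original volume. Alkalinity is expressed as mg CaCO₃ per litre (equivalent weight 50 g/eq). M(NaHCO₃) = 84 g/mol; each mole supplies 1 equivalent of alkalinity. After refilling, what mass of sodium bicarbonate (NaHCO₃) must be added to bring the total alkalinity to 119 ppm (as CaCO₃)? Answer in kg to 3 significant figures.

4.54 kg

After draining 43% and refilling: 154 × 0.57 + 29 × 0.43 = 100.25 ppm.
Deficit to target: 119 − 100.25 = 18.75 mg/L.
As CaCO₃: 18.75 mg/L × 144,000 L = 2700 g; ÷ 50 g/eq ÷ 1 = 54 mol NaHCO₃.
Mass: 54 × 84 = 4536 g.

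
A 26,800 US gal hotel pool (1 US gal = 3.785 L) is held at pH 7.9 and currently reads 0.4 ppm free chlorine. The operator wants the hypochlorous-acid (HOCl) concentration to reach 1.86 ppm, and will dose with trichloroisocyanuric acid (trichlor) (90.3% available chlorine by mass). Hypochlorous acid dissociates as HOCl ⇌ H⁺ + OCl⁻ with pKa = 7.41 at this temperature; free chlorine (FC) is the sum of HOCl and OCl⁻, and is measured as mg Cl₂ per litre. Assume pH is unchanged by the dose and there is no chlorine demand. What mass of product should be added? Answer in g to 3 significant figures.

810 g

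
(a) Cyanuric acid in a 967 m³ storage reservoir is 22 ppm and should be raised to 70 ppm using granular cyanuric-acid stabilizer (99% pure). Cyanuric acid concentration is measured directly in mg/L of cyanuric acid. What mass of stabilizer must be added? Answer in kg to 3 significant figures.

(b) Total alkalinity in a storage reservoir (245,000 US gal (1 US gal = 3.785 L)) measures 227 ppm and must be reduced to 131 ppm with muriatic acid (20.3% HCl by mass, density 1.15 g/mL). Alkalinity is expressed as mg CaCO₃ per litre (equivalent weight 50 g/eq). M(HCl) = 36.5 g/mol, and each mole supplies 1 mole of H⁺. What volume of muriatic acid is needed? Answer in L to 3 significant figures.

(a) Volume: 967 m³ = 967,000 L.
(a) CYA to add: (70 − 22) = 48 mg/L × 967,000 L = 46,420 g cyanuric acid.
(a) At 99% purity: 46,420 / 0.99 = 46,880 g product.

(b) Volume: 245,000 US gal × 3.785 L/gal = 927,325 L.
(b) Alkalinity to neutralize: (227 − 131) = 96 mg/L as CaCO₃ × 927,325 L = 89,020 g as CaCO₃.
(b) Equivalents of H⁺ required: 89,020 ÷ 50 g/eq = 1780 eq = 1780 mol HCl.
(b) Mass of HCl: 1780 × 36.5 = 64,990 g.
(b) Mass of 20.3% solution: 64,990 / 0.203 = 320,100 g.
(b) Volume: 320,100 g ÷ 1.15 g/mL = 278,400 mL.

(a) 46.9 kg; (b) 278 L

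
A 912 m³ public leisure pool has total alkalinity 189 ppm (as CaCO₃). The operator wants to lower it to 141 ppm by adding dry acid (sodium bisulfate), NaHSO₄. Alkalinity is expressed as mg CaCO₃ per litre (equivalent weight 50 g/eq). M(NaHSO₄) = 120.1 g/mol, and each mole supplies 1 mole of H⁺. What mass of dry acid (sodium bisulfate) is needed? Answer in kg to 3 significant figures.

105 kg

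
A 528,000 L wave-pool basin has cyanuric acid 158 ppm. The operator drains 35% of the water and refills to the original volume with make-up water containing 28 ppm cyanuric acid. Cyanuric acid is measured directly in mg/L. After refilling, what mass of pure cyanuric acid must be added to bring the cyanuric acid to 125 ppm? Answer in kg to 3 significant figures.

6.60 kg

After draining 35% and refilling: 158 × 0.65 + 28 × 0.35 = 112.5 ppm.
Deficit to target: 125 − 112.5 = 12.5 mg/L.
Mass: 12.5 mg/L × 528,000 L = 6600 g cyanuric acid.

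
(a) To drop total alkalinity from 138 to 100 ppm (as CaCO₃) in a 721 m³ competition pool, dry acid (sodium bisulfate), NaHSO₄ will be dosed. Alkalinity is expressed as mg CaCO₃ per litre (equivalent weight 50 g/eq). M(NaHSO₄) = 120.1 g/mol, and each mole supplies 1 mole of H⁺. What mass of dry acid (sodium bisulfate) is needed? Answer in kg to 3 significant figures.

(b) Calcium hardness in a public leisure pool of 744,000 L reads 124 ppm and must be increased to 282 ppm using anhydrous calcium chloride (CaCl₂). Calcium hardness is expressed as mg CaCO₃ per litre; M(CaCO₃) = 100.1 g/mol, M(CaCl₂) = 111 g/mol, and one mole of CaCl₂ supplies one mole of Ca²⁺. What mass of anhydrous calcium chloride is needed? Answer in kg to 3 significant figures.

(a) 65.8 kg; (b) 130 kg

(a) Volume: 721 m³ = 721,000 L.
(a) Alkalinity to neutralize: (138 − 100) = 38 mg/L as CaCO₃ × 721,000 L = 27,400 g as CaCO₃.
(a) Equivalents of H⁺ required: 27,400 ÷ 50 g/eq = 548 eq = 548 mol NaHSO₄.
(a) Mass of NaHSO₄: 548 × 120.1 = 65,810 g.

(b) Hardness to add: (282 − 124) = 158 mg/L as CaCO₃ × 744,000 L = 117,600 g as CaCO₃.
(b) Moles of Ca²⁺ (1 mol Ca²⁺ ≡ 1 mol CaCO₃): 117,600 / 100.1 g/mol = 1174 mol.
(b) Mass of CaCl₂: 1174 × 111 = 130,400 g.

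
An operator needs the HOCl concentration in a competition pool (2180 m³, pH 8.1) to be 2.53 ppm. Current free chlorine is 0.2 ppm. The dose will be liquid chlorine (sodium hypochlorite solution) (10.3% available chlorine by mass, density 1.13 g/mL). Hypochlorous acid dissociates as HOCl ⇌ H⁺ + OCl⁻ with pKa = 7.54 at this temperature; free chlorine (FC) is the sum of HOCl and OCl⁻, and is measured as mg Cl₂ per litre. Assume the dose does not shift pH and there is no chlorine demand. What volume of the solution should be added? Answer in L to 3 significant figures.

Volume: 2180 m³ = 2,180,000 L.
[OCl⁻]/[HOCl] = 10^(pH − pKa) = 10^(8.1 − 7.54) = 3.631; fraction as HOCl = 1/(1 + 3.631) = 0.2159.
Free chlorine required for 2.53 ppm HOCl: 2.53 / 0.2159 = 11.72 ppm.
FC to add: 11.72 − 0.2 = 11.52 mg/L as Cl₂.
Cl₂ equivalent: 11.52 mg/L × 2,180,000 L = 25,100 g.
Product at 10.3% available Cl: 25,100 / 0.103 = 243,700 g.
Volume: 243,700 g ÷ 1.13 g/mL = 215,700 mL.

216 L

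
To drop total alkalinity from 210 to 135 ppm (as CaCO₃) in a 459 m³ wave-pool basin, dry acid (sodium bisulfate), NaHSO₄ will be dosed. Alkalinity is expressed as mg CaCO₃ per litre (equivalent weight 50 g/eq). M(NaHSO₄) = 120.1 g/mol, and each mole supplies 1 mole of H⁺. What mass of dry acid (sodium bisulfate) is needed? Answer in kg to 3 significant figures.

Volume: 459 m³ = 459,000 L.
Alkalinity to neutralize: (210 − 135) = 75 mg/L as CaCO₃ × 459,000 L = 34,420 g as CaCO₃.
Equivalents of H⁺ required: 34,420 ÷ 50 g/eq = 688.5 eq = 688.5 mol NaHSO₄.
Mass of NaHSO₄: 688.5 × 120.1 = 82,690 g.

82.7 kg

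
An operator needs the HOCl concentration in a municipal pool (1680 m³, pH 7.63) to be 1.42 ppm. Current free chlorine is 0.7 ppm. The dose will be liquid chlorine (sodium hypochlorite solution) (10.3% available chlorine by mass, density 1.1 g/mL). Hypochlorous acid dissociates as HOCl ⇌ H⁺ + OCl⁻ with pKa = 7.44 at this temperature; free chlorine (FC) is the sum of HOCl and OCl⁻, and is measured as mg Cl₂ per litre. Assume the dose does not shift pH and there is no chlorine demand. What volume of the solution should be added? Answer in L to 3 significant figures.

Volume: 1680 m³ = 1,680,000 L.
[OCl⁻]/[HOCl] = 10^(pH − pKa) = 10^(7.63 − 7.44) = 1.549; fraction as HOCl = 1/(1 + 1.549) = 0.3923.
Free chlorine required for 1.42 ppm HOCl: 1.42 / 0.3923 = 3.619 ppm.
FC to add: 3.619 − 0.7 = 2.919 mg/L as Cl₂.
Cl₂ equivalent: 2.919 mg/L × 1,680,000 L = 4904 g.
Product at 10.3% available Cl: 4904 / 0.103 = 47,620 g.
Volume: 47,620 g ÷ 1.1 g/mL = 43,290 mL.

43.3 L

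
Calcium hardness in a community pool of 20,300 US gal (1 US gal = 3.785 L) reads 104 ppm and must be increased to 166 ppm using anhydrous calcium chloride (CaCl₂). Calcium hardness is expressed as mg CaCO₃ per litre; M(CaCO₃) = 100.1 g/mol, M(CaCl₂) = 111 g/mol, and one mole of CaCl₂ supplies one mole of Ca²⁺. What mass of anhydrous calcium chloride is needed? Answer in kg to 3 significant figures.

5.28 kg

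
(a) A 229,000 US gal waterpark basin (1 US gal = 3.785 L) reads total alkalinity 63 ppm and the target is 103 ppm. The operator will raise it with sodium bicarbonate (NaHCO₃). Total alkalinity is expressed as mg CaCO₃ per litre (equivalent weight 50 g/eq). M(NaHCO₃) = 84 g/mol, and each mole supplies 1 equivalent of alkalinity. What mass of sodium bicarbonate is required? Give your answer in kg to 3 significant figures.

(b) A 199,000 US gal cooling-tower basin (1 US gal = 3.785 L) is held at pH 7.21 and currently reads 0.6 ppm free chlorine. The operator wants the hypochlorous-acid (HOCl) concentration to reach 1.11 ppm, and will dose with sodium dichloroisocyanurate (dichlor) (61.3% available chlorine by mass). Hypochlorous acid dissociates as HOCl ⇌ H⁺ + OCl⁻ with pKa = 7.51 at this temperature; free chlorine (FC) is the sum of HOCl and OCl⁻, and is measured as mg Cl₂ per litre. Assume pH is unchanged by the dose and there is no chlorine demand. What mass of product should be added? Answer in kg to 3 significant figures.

(a) 58.2 kg; (b) 1.31 kg

(a) Volume: 229,000 US gal × 3.785 L/gal = 866,765 L.
(a) Alkalinity to add: (103 − 63) = 40 mg/L as CaCO₃ × 866,765 L = 34,670 g as CaCO₃.
(a) Equivalents: 34,670 g ÷ 50 g/eq = 693.4 eq.
(a) NaHCO₃ supplies 1 eq per mole → 693.4 mol.
(a) Mass: 693.4 mol × 84 g/mol = 58,250 g.

(b) Volume: 199,000 US gal × 3.785 L/gal = 753,215 L.
(b) [OCl⁻]/[HOCl] = 10^(pH − pKa) = 10^(7.21 − 7.51) = 0.5012; fraction as HOCl = 1/(1 + 0.5012) = 0.6661.
(b) Free chlorine required for 1.11 ppm HOCl: 1.11 / 0.6661 = 1.666 ppm.
(b) FC to add: 1.666 − 0.6 = 1.066 mg/L as Cl₂.
(b) Cl₂ equivalent: 1.066 mg/L × 753,215 L = 803.2 g.
(b) Product at 61.3% available Cl: 803.2 / 0.613 = 1310 g.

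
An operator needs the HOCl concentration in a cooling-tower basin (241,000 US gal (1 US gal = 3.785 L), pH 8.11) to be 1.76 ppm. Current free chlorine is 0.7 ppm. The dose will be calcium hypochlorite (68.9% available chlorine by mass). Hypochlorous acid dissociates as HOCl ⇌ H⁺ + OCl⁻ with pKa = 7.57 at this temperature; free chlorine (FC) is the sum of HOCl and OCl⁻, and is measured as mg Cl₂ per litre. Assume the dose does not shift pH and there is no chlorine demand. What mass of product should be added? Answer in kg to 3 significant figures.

Volume: 241,000 US gal × 3.785 L/gal = 912,185 L.
[OCl⁻]/[HOCl] = 10^(pH − pKa) = 10^(8.11 − 7.57) = 3.467; fraction as HOCl = 1/(1 + 3.467) = 0.2238.
Free chlorine required for 1.76 ppm HOCl: 1.76 / 0.2238 = 7.863 ppm.
FC to add: 7.863 − 0.7 = 7.163 mg/L as Cl₂.
Cl₂ equivalent: 7.163 mg/L × 912,185 L = 6534 g.
Product at 68.9% available Cl: 6534 / 0.689 = 9483 g.

9.48 kg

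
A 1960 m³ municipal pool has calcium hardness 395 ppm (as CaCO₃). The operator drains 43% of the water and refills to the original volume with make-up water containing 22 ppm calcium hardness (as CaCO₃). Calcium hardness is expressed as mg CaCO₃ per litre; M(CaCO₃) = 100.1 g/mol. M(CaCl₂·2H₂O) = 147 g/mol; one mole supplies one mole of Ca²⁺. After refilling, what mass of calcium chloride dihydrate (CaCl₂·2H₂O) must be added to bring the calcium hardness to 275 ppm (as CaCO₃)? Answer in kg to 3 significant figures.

116 kg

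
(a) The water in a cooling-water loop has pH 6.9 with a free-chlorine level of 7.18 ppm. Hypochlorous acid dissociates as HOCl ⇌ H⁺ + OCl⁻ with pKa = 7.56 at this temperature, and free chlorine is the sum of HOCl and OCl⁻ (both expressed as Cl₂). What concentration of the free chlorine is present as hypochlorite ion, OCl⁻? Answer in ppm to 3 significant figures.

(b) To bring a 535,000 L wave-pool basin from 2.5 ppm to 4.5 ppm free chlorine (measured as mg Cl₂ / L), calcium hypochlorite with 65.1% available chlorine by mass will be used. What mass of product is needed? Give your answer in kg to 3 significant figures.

(a) [OCl⁻]/[HOCl] = 10^(pH − pKa) = 10^(6.9 − 7.56) = 10^-0.66 = 0.2188.
(a) Fraction as HOCl = 1 / (1 + 0.2188) = 0.8205.
(a) OCl⁻ = (1 − 0.8205) × 7.18 ppm = 1.289 ppm.

(b) Chlorine deficit: 4.5 − 2.5 = 2 ppm = 2 mg/L as Cl₂.
(b) Cl₂ equivalent needed: 2 mg/L × 535,000 L = 1,070,000 mg = 1070 g.
(b) Product at 65.1% available chlorine: 1070 / 0.651 = 1644 g.

(a) 1.29 ppm; (b) 1.64 kg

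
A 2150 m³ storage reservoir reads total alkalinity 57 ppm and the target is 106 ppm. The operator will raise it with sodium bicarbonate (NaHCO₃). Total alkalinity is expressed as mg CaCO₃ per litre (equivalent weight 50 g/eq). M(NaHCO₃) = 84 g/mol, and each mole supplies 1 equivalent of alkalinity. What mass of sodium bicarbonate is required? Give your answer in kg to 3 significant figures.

Volume: 2150 m³ = 2,150,000 L.
Alkalinity to add: (106 − 57) = 49 mg/L as CaCO₃ × 2,150,000 L = 105,400 g as CaCO₃.
Equivalents: 105,400 g ÷ 50 g/eq = 2107 eq.
NaHCO₃ supplies 1 eq per mole → 2107 mol.
Mass: 2107 mol × 84 g/mol = 177,000 g.

177 kg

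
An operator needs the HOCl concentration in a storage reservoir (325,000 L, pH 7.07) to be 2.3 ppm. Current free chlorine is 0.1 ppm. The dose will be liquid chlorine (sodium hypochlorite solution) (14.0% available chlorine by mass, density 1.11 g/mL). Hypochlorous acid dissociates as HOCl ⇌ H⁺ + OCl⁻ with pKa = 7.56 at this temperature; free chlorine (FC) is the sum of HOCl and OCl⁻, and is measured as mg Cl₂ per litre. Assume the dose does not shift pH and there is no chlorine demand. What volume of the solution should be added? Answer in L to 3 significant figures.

[OCl⁻]/[HOCl] = 10^(pH − pKa) = 10^(7.07 − 7.56) = 0.3236; fraction as HOCl = 1/(1 + 0.3236) = 0.7555.
Free chlorine required for 2.3 ppm HOCl: 2.3 / 0.7555 = 3.044 ppm.
FC to add: 3.044 − 0.1 = 2.944 mg/L as Cl₂.
Cl₂ equivalent: 2.944 mg/L × 325,000 L = 956.9 g.
Product at 14.0% available Cl: 956.9 / 0.14 = 6835 g.
Volume: 6835 g ÷ 1.11 g/mL = 6158 mL.

6.16 L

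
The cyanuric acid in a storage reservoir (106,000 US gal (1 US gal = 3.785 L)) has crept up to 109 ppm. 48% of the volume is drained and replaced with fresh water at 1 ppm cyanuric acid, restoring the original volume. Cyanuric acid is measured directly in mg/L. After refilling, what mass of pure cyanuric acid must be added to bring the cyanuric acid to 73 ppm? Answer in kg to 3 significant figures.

6.36 kg

Volume: 106,000 US gal × 3.785 L/gal = 401,210 L.
After draining 48% and refilling: 109 × 0.52 + 1 × 0.48 = 57.16 ppm.
Deficit to target: 73 − 57.16 = 15.84 mg/L.
Mass: 15.84 mg/L × 401,210 L = 6355 g cyanuric acid.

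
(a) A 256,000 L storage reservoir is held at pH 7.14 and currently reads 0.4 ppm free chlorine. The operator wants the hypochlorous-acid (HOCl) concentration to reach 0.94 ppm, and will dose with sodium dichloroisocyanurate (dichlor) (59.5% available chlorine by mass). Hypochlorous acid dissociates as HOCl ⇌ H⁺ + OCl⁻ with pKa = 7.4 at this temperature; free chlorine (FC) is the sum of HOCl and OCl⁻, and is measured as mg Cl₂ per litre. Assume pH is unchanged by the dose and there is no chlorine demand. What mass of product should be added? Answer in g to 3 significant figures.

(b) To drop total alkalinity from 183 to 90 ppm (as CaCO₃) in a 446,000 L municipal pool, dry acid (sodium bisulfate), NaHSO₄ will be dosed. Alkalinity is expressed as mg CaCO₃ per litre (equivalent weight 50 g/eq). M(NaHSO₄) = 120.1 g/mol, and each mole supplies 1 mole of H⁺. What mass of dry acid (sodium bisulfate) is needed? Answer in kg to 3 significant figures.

(a) 455 g; (b) 99.6 kg

(a) [OCl⁻]/[HOCl] = 10^(pH − pKa) = 10^(7.14 − 7.4) = 0.5495; fraction as HOCl = 1/(1 + 0.5495) = 0.6454.
(a) Free chlorine required for 0.94 ppm HOCl: 0.94 / 0.6454 = 1.457 ppm.
(a) FC to add: 1.457 − 0.4 = 1.057 mg/L as Cl₂.
(a) Cl₂ equivalent: 1.057 mg/L × 256,000 L = 270.5 g.
(a) Product at 59.5% available Cl: 270.5 / 0.595 = 454.6 g.

(b) Alkalinity to neutralize: (183 − 90) = 93 mg/L as CaCO₃ × 446,000 L = 41,480 g as CaCO₃.
(b) Equivalents of H⁺ required: 41,480 ÷ 50 g/eq = 829.6 eq = 829.6 mol NaHSO₄.
(b) Mass of NaHSO₄: 829.6 × 120.1 = 99,630 g.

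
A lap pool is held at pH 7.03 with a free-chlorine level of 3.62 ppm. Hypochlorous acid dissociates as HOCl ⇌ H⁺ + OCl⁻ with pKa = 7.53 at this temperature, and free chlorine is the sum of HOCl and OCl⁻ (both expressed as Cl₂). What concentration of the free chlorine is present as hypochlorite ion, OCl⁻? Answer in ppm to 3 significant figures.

[OCl⁻]/[HOCl] = 10^(pH − pKa) = 10^(7.03 − 7.53) = 10^-0.50 = 0.3162.
Fraction as HOCl = 1 / (1 + 0.3162) = 0.7597.
OCl⁻ = (1 − 0.7597) × 3.62 ppm = 0.8697 ppm.

0.870 ppm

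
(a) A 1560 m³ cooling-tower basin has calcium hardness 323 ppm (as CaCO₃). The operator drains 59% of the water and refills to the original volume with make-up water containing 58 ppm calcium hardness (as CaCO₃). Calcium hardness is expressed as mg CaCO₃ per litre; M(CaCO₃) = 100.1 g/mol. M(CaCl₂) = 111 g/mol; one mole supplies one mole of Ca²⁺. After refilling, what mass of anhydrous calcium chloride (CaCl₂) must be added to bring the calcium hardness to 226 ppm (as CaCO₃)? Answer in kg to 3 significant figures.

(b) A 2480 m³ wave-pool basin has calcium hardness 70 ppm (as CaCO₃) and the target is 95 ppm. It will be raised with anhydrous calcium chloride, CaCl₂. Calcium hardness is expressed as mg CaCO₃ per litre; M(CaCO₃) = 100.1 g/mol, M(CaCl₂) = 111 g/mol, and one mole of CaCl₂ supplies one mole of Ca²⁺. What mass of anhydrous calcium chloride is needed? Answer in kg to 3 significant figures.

(a) 103 kg; (b) 68.8 kg

(a) Volume: 1560 m³ = 1,560,000 L.
(a) After draining 59% and refilling: 323 × 0.41 + 58 × 0.59 = 166.65 ppm.
(a) Deficit to target: 226 − 166.65 = 59.35 mg/L.
(a) As CaCO₃: 59.35 mg/L × 1,560,000 L = 92,590 g; ÷ 100.1 = 924.9 mol Ca²⁺.
(a) Mass: 924.9 × 111 = 102,700 g.

(b) Volume: 2480 m³ = 2,480,000 L.
(b) Hardness to add: (95 − 70) = 25 mg/L as CaCO₃ × 2,480,000 L = 62,000 g as CaCO₃.
(b) Moles of Ca²⁺ (1 mol Ca²⁺ ≡ 1 mol CaCO₃): 62,000 / 100.1 g/mol = 619.4 mol.
(b) Mass of CaCl₂: 619.4 × 111 = 68,750 g.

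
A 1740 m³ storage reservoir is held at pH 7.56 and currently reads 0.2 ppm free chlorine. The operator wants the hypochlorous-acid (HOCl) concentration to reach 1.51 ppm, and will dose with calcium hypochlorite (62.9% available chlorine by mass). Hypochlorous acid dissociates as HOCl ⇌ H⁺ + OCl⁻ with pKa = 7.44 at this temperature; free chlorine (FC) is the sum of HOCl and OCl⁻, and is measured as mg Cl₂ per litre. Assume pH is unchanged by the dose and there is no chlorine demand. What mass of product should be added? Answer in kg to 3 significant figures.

Volume: 1740 m³ = 1,740,000 L.
[OCl⁻]/[HOCl] = 10^(pH − pKa) = 10^(7.56 − 7.44) = 1.318; fraction as HOCl = 1/(1 + 1.318) = 0.4314.
Free chlorine required for 1.51 ppm HOCl: 1.51 / 0.4314 = 3.501 ppm.
FC to add: 3.501 − 0.2 = 3.301 mg/L as Cl₂.
Cl₂ equivalent: 3.301 mg/L × 1,740,000 L = 5743 g.
Product at 62.9% available Cl: 5743 / 0.629 = 9130 g.

9.13 kg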